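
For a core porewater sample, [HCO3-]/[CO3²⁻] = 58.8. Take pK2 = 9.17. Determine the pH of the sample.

pH = 7.40

From K2 = [H⁺][CO3²⁻]/[HCO3-]:  pH = pK2 − log₁₀([HCO3-]/[CO3²⁻])
log₁₀(58.8) = +1.769
pH = 9.17 − (+1.769) = 7.40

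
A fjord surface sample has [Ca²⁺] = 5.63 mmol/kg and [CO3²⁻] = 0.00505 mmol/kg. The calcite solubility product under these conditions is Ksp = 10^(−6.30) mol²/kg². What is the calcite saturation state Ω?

Ksp = 10^(−6.30) = 5.012×10^-7
Ω = [Ca²⁺][CO3²⁻]/Ksp = (5.63×10^-3)(0.00505×10^-3) / 5.012×10^-7 = 0.0567

Ω = 0.0567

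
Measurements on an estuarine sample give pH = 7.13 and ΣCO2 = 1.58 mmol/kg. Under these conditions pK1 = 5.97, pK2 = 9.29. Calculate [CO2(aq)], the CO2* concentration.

[CO2*] = 0.102 mmol/kg

α₀ = 1 / (1 + K1/[H⁺] + K1K2/[H⁺]²) = 1 / (1 + 10^+1.16 + 10^-1.00)
   = 1 / (1 + 14.454 + 0.10000) = 1/15.554 = 0.06429
[CO2*] = α₀ × DIC = 0.06429 × 1.58 = 0.102 mmol/kg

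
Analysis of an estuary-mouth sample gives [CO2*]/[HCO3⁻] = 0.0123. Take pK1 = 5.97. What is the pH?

From K1 = [H⁺][HCO3⁻]/[CO2*]:  pH = pK1 − log₁₀([CO2*]/[HCO3⁻])
log₁₀(0.0123) = -1.910
pH = 5.97 − (-1.910) = 7.88

pH = 7.88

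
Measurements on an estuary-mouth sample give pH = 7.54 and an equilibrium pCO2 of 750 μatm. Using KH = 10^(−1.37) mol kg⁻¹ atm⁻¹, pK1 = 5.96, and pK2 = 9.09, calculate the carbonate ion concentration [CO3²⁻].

[CO2*] = KH · pCO2 = 10^(−1.37) × 750×10^-6 = 3.199×10^-5 mol/kg
α₀ = 1/(1 + K1/[H⁺] + K1K2/[H⁺]²) = 1/(1 + 10^+1.58 + 10^+0.03) = 0.02494
DIC = [CO2*]/α₀ = 3.199×10^-5 / 0.02494 = 1.283 mmol/kg
[CO3²⁻] = α₂·DIC; α₂ = 0.02673, so [CO3²⁻] = 0.02673 × 1.283 = 0.0343 mmol/kg

[CO3²⁻] = 0.0343 mmol/kg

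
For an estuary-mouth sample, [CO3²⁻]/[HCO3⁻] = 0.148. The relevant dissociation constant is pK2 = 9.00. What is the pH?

From K2 = [H⁺][CO3²⁻]/[HCO3⁻]:  pH = pK2 + log₁₀([CO3²⁻]/[HCO3⁻])
log₁₀(0.148) = -0.830
pH = 9.00 + (-0.830) = 8.17

pH = 8.17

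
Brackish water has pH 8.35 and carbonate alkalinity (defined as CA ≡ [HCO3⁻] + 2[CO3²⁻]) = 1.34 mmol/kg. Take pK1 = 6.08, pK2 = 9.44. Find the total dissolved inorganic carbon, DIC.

CA = [HCO3⁻] + 2[CO3²⁻] = (α₁ + 2α₂)·DIC
At pH 8.35: [H⁺]/K1 = 10^-2.27 = 0.0053703, K2/[H⁺] = 10^-1.09 = 0.081283
α₁ = 1/(1 + 0.0053703 + 0.081283) = 1/1.0867 = 0.9203; α₂ = α₁·K2/[H⁺] = 0.07480
α₁ + 2α₂ = 1.0699
DIC = CA / (α₁ + 2α₂) = 1.34 / 1.0699 = 1.25 mmol/kg

DIC = 1.25 mmol/kg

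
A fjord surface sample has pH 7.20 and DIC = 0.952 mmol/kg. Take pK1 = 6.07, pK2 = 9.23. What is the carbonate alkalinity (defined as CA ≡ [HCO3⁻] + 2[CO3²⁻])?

CA = [HCO3⁻] + 2[CO3²⁻] = (α₁ + 2α₂)·DIC
At pH 7.20: [H⁺]/K1 = 10^-1.13 = 0.074131, K2/[H⁺] = 10^-2.03 = 0.0093325
α₁ = 1/(1 + 0.074131 + 0.0093325) = 1/1.0835 = 0.9230; α₂ = α₁·K2/[H⁺] = 0.008614
α₁ + 2α₂ = 0.9402
CA = 0.9402 × 0.952 = 0.895 mmol/kg

CA = 0.895 mmol/kg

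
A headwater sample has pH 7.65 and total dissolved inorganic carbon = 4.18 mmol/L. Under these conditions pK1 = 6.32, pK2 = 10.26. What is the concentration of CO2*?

α₀ = 1 / (1 + K1/[H⁺] + K1K2/[H⁺]²) = 1 / (1 + 10^+1.33 + 10^-1.28)
   = 1 / (1 + 21.380 + 0.052481) = 1/22.432 = 0.04458
[CO2*] = α₀ × DIC = 0.04458 × 4.18 = 0.186 mmol/L

[CO2*] = 0.186 mmol/L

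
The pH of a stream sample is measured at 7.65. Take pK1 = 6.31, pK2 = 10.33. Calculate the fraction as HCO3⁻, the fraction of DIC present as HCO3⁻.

α₁ = 0.954

α₁ = 1 / (1 + [H⁺]/K1 + K2/[H⁺]) = 1 / (1 + 10^-1.34 + 10^-2.68)
   = 1 / (1 + 0.045709 + 0.0020893) = 1/1.0478 = 0.9544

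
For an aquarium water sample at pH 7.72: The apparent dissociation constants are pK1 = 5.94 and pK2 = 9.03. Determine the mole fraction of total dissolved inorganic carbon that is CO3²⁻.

α₂ = 0.0460

α₂ = 1 / (1 + [H⁺]/K2 + [H⁺]²/(K1K2)) = 1 / (1 + 10^+1.31 + 10^-0.47)
   = 1 / (1 + 20.417 + 0.33884) = 1/21.756 = 0.04596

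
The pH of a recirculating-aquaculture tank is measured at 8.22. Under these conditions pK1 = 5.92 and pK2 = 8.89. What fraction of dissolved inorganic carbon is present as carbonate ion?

α₂ = 0.175

α₂ = 1 / (1 + [H⁺]/K2 + [H⁺]²/(K1K2)) = 1 / (1 + 10^+0.67 + 10^-1.63)
   = 1 / (1 + 4.6774 + 0.023442) = 1/5.7008 = 0.1754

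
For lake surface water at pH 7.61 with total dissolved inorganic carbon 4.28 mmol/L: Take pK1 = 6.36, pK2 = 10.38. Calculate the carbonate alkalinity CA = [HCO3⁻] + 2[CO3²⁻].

CA = [HCO3⁻] + 2[CO3²⁻] = (α₁ + 2α₂)·DIC
At pH 7.61: [H⁺]/K1 = 10^-1.25 = 0.056234, K2/[H⁺] = 10^-2.77 = 0.0016982
α₁ = 1/(1 + 0.056234 + 0.0016982) = 1/1.0579 = 0.9452; α₂ = α₁·K2/[H⁺] = 0.001605
α₁ + 2α₂ = 0.9485
CA = 0.9485 × 4.28 = 4.06 mmol/L

CA = 4.06 mmol/L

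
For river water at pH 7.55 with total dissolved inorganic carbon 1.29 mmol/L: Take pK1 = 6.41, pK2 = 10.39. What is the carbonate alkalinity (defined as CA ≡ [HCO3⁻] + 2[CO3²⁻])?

CA = 1.20 mmol/L

CA = [HCO3⁻] + 2[CO3²⁻] = (α₁ + 2α₂)·DIC
At pH 7.55: [H⁺]/K1 = 10^-1.14 = 0.072444, K2/[H⁺] = 10^-2.84 = 0.0014454
α₁ = 1/(1 + 0.072444 + 0.0014454) = 1/1.0739 = 0.9312; α₂ = α₁·K2/[H⁺] = 0.001346
α₁ + 2α₂ = 0.9339
CA = 0.9339 × 1.29 = 1.20 mmol/L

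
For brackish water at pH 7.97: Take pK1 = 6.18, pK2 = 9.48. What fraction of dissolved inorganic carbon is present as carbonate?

α₂ = 1 / (1 + [H⁺]/K2 + [H⁺]²/(K1K2)) = 1 / (1 + 10^+1.51 + 10^-0.28)
   = 1 / (1 + 32.359 + 0.52481) = 1/33.884 = 0.02951

α₂ = 0.0295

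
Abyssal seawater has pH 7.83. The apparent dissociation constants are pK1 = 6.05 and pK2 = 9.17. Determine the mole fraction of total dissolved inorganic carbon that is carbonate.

α₂ = 0.0430

α₂ = 1 / (1 + [H⁺]/K2 + [H⁺]²/(K1K2)) = 1 / (1 + 10^+1.34 + 10^-0.44)
   = 1 / (1 + 21.878 + 0.36308) = 1/23.241 = 0.04303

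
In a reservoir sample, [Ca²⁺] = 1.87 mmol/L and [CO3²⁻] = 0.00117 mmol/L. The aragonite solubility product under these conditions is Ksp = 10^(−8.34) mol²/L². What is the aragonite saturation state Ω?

Ω = 0.479

Ksp = 10^(−8.34) = 4.571×10^-9
Ω = [Ca²⁺][CO3²⁻]/Ksp = (1.87×10^-3)(0.00117×10^-3) / 4.571×10^-9 = 0.479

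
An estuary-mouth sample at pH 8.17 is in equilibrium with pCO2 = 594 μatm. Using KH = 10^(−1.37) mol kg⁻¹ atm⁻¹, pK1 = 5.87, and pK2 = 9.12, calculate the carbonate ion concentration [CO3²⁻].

[CO3²⁻] = 0.567 mmol/kg

[CO2*] = KH · pCO2 = 10^(−1.37) × 594×10^-6 = 2.534×10^-5 mol/kg
α₀ = 1/(1 + K1/[H⁺] + K1K2/[H⁺]²) = 1/(1 + 10^+2.30 + 10^+1.35) = 0.004486
DIC = [CO2*]/α₀ = 2.534×10^-5 / 0.004486 = 5.648 mmol/kg
[CO3²⁻] = α₂·DIC; α₂ = 0.1004, so [CO3²⁻] = 0.1004 × 5.648 = 0.567 mmol/kg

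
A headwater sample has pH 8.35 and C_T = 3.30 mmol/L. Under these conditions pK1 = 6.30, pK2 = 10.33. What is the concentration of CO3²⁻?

α₂ = 1 / (1 + [H⁺]/K2 + [H⁺]²/(K1K2)) = 1 / (1 + 10^+1.98 + 10^-0.07)
   = 1 / (1 + 95.499 + 0.85114) = 1/97.350 = 0.01027
[CO3²⁻] = α₂ × DIC = 0.01027 × 3.30 = 0.0339 mmol/L

[CO3²⁻] = 0.0339 mmol/L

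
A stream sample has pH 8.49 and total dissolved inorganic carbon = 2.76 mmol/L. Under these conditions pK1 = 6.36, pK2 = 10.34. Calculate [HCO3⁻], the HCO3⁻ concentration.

α₁ = 1 / (1 + [H⁺]/K1 + K2/[H⁺]) = 1 / (1 + 10^-2.13 + 10^-1.85)
   = 1 / (1 + 0.0074131 + 0.014125) = 1/1.0215 = 0.9789
[HCO3⁻] = α₁ × DIC = 0.9789 × 2.76 = 2.70 mmol/L

[HCO3⁻] = 2.70 mmol/L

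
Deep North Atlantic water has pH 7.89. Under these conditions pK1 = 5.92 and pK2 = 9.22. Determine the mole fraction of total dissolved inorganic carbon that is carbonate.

α₂ = 1 / (1 + [H⁺]/K2 + [H⁺]²/(K1K2)) = 1 / (1 + 10^+1.33 + 10^-0.64)
   = 1 / (1 + 21.380 + 0.22909) = 1/22.609 = 0.04423

α₂ = 0.0442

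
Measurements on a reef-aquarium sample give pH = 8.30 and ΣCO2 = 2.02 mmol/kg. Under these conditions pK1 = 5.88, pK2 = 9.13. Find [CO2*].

α₀ = 1 / (1 + K1/[H⁺] + K1K2/[H⁺]²) = 1 / (1 + 10^+2.42 + 10^+1.59)
   = 1 / (1 + 263.03 + 38.905) = 1/302.93 = 0.003301
[CO2*] = α₀ × DIC = 0.003301 × 2.02 = 0.00667 mmol/kg = 6.67 μmol/kg

[CO2*] = 6.67 μmol/kg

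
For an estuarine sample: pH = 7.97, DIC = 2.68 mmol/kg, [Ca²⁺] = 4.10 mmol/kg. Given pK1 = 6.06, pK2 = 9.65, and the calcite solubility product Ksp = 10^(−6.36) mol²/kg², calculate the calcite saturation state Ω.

α₂ = 1 / (1 + [H⁺]/K2 + [H⁺]²/(K1K2)) = 1 / (1 + 10^+1.68 + 10^-0.23)
   = 1 / (1 + 47.863 + 0.58884) = 1/49.452 = 0.02022
[CO3²⁻] = α₂ × DIC = 0.02022 × 2.68 = 0.05419 mmol/kg
Ksp = 10^(−6.36) = 4.365×10^-7
Ω = [Ca²⁺][CO3²⁻]/Ksp = (4.10×10^-3)(5.419×10^-5) / 4.365×10^-7 = 0.509

Ω = 0.509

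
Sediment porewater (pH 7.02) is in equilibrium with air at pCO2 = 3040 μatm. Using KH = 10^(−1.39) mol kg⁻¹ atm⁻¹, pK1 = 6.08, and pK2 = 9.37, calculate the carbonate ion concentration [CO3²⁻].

[CO3²⁻] = 4.82 μmol/kg

[CO2*] = KH · pCO2 = 10^(−1.39) × 3040×10^-6 = 1.238×10^-4 mol/kg
α₀ = 1/(1 + K1/[H⁺] + K1K2/[H⁺]²) = 1/(1 + 10^+0.94 + 10^-1.41) = 0.1026
DIC = [CO2*]/α₀ = 1.238×10^-4 / 0.1026 = 1.207 mmol/kg
[CO3²⁻] = α₂·DIC; α₂ = 0.003991, so [CO3²⁻] = 0.003991 × 1.207 = 0.00482 mmol/kg = 4.82 μmol/kg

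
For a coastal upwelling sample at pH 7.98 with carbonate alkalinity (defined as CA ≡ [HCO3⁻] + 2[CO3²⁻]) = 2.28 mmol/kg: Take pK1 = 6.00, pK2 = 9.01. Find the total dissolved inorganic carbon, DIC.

CA = [HCO3⁻] + 2[CO3²⁻] = (α₁ + 2α₂)·DIC
At pH 7.98: [H⁺]/K1 = 10^-1.98 = 0.010471, K2/[H⁺] = 10^-1.03 = 0.093325
α₁ = 1/(1 + 0.010471 + 0.093325) = 1/1.1038 = 0.9060; α₂ = α₁·K2/[H⁺] = 0.08455
α₁ + 2α₂ = 1.0751
DIC = CA / (α₁ + 2α₂) = 2.28 / 1.0751 = 2.12 mmol/kg

DIC = 2.12 mmol/kg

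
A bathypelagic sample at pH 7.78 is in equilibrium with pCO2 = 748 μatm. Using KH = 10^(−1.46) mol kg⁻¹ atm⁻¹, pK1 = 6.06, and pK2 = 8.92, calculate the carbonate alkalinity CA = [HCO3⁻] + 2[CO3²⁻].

CA = 1.56 mmol/kg

[CO2*] = KH · pCO2 = 10^(−1.46) × 748×10^-6 = 2.594×10^-5 mol/kg
α₀ = 1/(1 + K1/[H⁺] + K1K2/[H⁺]²) = 1/(1 + 10^+1.72 + 10^+0.58) = 0.01746
DIC = [CO2*]/α₀ = 2.594×10^-5 / 0.01746 = 1.486 mmol/kg
CA = (α₁ + 2α₂)·DIC = (0.9162 + 2×0.06637) × 1.486 = 1.56 mmol/kg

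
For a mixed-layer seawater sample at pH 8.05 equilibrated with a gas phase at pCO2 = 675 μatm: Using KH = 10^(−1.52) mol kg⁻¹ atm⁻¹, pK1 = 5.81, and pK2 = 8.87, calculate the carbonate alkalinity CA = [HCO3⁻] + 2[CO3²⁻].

[CO2*] = KH · pCO2 = 10^(−1.52) × 675×10^-6 = 2.038×10^-5 mol/kg
α₀ = 1/(1 + K1/[H⁺] + K1K2/[H⁺]²) = 1/(1 + 10^+2.24 + 10^+1.42) = 0.004973
DIC = [CO2*]/α₀ = 2.038×10^-5 / 0.004973 = 4.099 mmol/kg
CA = (α₁ + 2α₂)·DIC = (0.8642 + 2×0.1308) × 4.099 = 4.61 mmol/kg

CA = 4.61 mmol/kg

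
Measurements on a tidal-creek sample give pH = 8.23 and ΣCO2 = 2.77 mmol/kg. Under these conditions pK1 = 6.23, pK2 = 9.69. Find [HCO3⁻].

[HCO3⁻] = 2.65 mmol/kg

α₁ = 1 / (1 + [H⁺]/K1 + K2/[H⁺]) = 1 / (1 + 10^-2.00 + 10^-1.46)
   = 1 / (1 + 0.010000 + 0.034674) = 1/1.0447 = 0.9572
[HCO3⁻] = α₁ × DIC = 0.9572 × 2.77 = 2.65 mmol/kg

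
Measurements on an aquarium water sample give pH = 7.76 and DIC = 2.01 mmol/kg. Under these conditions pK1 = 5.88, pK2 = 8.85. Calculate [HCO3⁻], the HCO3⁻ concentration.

[HCO3⁻] = 1.84 mmol/kg

α₁ = 1 / (1 + [H⁺]/K1 + K2/[H⁺]) = 1 / (1 + 10^-1.88 + 10^-1.09)
   = 1 / (1 + 0.013183 + 0.081283) = 1/1.0945 = 0.9137
[HCO3⁻] = α₁ × DIC = 0.9137 × 2.01 = 1.84 mmol/kg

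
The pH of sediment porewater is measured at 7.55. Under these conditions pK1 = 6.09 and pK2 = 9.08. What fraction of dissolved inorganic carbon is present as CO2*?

α₀ = 0.0326

α₀ = 1 / (1 + K1/[H⁺] + K1K2/[H⁺]²) = 1 / (1 + 10^+1.46 + 10^-0.07)
   = 1 / (1 + 28.840 + 0.85114) = 1/30.691 = 0.03258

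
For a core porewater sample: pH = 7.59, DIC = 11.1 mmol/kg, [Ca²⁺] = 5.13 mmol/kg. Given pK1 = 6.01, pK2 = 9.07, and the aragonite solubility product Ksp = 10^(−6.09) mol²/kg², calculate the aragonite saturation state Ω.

α₂ = 1 / (1 + [H⁺]/K2 + [H⁺]²/(K1K2)) = 1 / (1 + 10^+1.48 + 10^-0.10)
   = 1 / (1 + 30.200 + 0.79433) = 1/31.994 = 0.03126
[CO3²⁻] = α₂ × DIC = 0.03126 × 11.1 = 0.3469 mmol/kg
Ksp = 10^(−6.09) = 8.128×10^-7
Ω = [Ca²⁺][CO3²⁻]/Ksp = (5.13×10^-3)(3.469×10^-4) / 8.128×10^-7 = 2.19

Ω = 2.19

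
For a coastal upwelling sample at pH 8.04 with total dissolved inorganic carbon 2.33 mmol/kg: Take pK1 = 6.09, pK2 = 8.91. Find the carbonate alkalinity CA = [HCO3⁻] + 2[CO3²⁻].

CA = [HCO3⁻] + 2[CO3²⁻] = (α₁ + 2α₂)·DIC
At pH 8.04: [H⁺]/K1 = 10^-1.95 = 0.011220, K2/[H⁺] = 10^-0.87 = 0.13490
α₁ = 1/(1 + 0.011220 + 0.13490) = 1/1.1461 = 0.8725; α₂ = α₁·K2/[H⁺] = 0.1177
α₁ + 2α₂ = 1.1079
CA = 1.1079 × 2.33 = 2.58 mmol/kg

CA = 2.58 mmol/kg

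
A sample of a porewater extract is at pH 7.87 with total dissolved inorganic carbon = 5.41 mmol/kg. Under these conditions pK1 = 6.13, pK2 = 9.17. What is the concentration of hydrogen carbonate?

[HCO3⁻] = 5.06 mmol/kg

α₁ = 1 / (1 + [H⁺]/K1 + K2/[H⁺]) = 1 / (1 + 10^-1.74 + 10^-1.30)
   = 1 / (1 + 0.018197 + 0.050119) = 1/1.0683 = 0.9361
[HCO3⁻] = α₁ × DIC = 0.9361 × 5.41 = 5.06 mmol/kg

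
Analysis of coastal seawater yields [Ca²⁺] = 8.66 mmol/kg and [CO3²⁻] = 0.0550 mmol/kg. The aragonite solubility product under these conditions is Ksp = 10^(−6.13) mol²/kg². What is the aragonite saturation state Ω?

Ksp = 10^(−6.13) = 7.413×10^-7
Ω = [Ca²⁺][CO3²⁻]/Ksp = (8.66×10^-3)(0.0550×10^-3) / 7.413×10^-7 = 0.643

Ω = 0.643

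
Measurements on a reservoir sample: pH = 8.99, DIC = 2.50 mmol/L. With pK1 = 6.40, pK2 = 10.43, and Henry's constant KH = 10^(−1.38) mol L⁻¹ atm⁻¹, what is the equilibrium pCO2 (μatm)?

pCO2 = 148 μatm

α₀ = 1 / (1 + K1/[H⁺] + K1K2/[H⁺]²) = 1 / (1 + 10^+2.59 + 10^+1.15)
   = 1 / (1 + 389.05 + 14.125) = 1/404.17 = 0.002474
[CO2*] = α₀ × DIC = 0.002474 × 2.50 = 0.006186 mmol/L = 6.186 μmol/L
pCO2 = [CO2*]/KH = 6.186×10^-6 / 4.169×10^-2 = 148 μatm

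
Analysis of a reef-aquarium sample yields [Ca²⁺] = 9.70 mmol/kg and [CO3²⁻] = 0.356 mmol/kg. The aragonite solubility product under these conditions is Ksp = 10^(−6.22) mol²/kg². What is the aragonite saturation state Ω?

Ksp = 10^(−6.22) = 6.026×10^-7
Ω = [Ca²⁺][CO3²⁻]/Ksp = (9.70×10^-3)(0.356×10^-3) / 6.026×10^-7 = 5.73

Ω = 5.73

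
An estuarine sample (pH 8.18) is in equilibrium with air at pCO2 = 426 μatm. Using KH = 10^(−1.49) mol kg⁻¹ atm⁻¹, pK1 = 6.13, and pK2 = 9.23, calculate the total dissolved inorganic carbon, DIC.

DIC = 1.70 mmol/kg

[CO2*] = KH · pCO2 = 10^(−1.49) × 426×10^-6 = 1.379×10^-5 mol/kg
α₀ = 1/(1 + K1/[H⁺] + K1K2/[H⁺]²) = 1/(1 + 10^+2.05 + 10^+1.00) = 0.008117
DIC = [CO2*]/α₀ = 1.379×10^-5 / 0.008117 = 1.70 mmol/kg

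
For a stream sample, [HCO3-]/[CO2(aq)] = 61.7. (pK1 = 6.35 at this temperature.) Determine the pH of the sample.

From K1 = [H⁺][HCO3-]/[CO2(aq)]:  pH = pK1 + log₁₀([HCO3-]/[CO2(aq)])
log₁₀(61.7) = +1.790
pH = 6.35 + (+1.790) = 8.14

pH = 8.14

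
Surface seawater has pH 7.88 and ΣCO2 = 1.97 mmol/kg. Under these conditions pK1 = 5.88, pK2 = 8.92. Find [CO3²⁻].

α₂ = 1 / (1 + [H⁺]/K2 + [H⁺]²/(K1K2)) = 1 / (1 + 10^+1.04 + 10^-0.96)
   = 1 / (1 + 10.965 + 0.10965) = 1/12.074 = 0.08282
[CO3²⁻] = α₂ × DIC = 0.08282 × 1.97 = 0.163 mmol/kg

[CO3²⁻] = 0.163 mmol/kg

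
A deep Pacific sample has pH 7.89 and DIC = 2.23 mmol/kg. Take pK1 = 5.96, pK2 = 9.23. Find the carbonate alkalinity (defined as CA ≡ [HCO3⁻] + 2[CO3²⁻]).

CA = 2.30 mmol/kg

CA = [HCO3⁻] + 2[CO3²⁻] = (α₁ + 2α₂)·DIC
At pH 7.89: [H⁺]/K1 = 10^-1.93 = 0.011749, K2/[H⁺] = 10^-1.34 = 0.045709
α₁ = 1/(1 + 0.011749 + 0.045709) = 1/1.0575 = 0.9457; α₂ = α₁·K2/[H⁺] = 0.04323
α₁ + 2α₂ = 1.0321
CA = 1.0321 × 2.23 = 2.30 mmol/kg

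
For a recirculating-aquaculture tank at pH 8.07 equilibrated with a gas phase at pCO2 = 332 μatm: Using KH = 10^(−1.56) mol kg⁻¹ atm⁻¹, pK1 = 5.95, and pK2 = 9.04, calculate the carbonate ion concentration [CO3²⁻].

[CO3²⁻] = 0.129 mmol/kg

[CO2*] = KH · pCO2 = 10^(−1.56) × 332×10^-6 = 9.144×10^-6 mol/kg
α₀ = 1/(1 + K1/[H⁺] + K1K2/[H⁺]²) = 1/(1 + 10^+2.12 + 10^+1.15) = 0.006805
DIC = [CO2*]/α₀ = 9.144×10^-6 / 0.006805 = 1.344 mmol/kg
[CO3²⁻] = α₂·DIC; α₂ = 0.09612, so [CO3²⁻] = 0.09612 × 1.344 = 0.129 mmol/kg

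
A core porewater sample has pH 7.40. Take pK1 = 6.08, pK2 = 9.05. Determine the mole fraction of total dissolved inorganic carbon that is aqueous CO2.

α₀ = 0.0447

α₀ = 1 / (1 + K1/[H⁺] + K1K2/[H⁺]²) = 1 / (1 + 10^+1.32 + 10^-0.33)
   = 1 / (1 + 20.893 + 0.46774) = 1/22.361 = 0.04472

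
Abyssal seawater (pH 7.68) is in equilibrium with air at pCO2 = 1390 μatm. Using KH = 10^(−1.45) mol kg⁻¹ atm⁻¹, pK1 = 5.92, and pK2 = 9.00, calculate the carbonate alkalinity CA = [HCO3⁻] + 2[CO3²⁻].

[CO2*] = KH · pCO2 = 10^(−1.45) × 1390×10^-6 = 4.932×10^-5 mol/kg
α₀ = 1/(1 + K1/[H⁺] + K1K2/[H⁺]²) = 1/(1 + 10^+1.76 + 10^+0.44) = 0.01631
DIC = [CO2*]/α₀ = 4.932×10^-5 / 0.01631 = 3.023 mmol/kg
CA = (α₁ + 2α₂)·DIC = (0.9388 + 2×0.04493) × 3.023 = 3.11 mmol/kg

CA = 3.11 mmol/kg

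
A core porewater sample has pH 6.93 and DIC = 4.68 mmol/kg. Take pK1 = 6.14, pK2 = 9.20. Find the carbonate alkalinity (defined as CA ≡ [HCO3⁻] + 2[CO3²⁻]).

CA = 4.05 mmol/kg

CA = [HCO3⁻] + 2[CO3²⁻] = (α₁ + 2α₂)·DIC
At pH 6.93: [H⁺]/K1 = 10^-0.79 = 0.16218, K2/[H⁺] = 10^-2.27 = 0.0053703
α₁ = 1/(1 + 0.16218 + 0.0053703) = 1/1.1676 = 0.8565; α₂ = α₁·K2/[H⁺] = 0.004600
α₁ + 2α₂ = 0.8657
CA = 0.8657 × 4.68 = 4.05 mmol/kg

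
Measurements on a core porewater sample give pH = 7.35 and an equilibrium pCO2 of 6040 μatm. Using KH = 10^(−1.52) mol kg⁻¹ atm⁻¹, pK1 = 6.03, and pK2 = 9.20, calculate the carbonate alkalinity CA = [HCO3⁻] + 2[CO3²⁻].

CA = 3.92 mmol/kg

[CO2*] = KH · pCO2 = 10^(−1.52) × 6040×10^-6 = 1.824×10^-4 mol/kg
α₀ = 1/(1 + K1/[H⁺] + K1K2/[H⁺]²) = 1/(1 + 10^+1.32 + 10^-0.53) = 0.04507
DIC = [CO2*]/α₀ = 1.824×10^-4 / 0.04507 = 4.047 mmol/kg
CA = (α₁ + 2α₂)·DIC = (0.9416 + 2×0.01330) × 4.047 = 3.92 mmol/kg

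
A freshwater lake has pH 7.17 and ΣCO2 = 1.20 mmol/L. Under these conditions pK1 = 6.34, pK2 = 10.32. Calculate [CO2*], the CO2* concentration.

α₀ = 1 / (1 + K1/[H⁺] + K1K2/[H⁺]²) = 1 / (1 + 10^+0.83 + 10^-2.32)
   = 1 / (1 + 6.7608 + 0.0047863) = 1/7.7656 = 0.1288
[CO2*] = α₀ × DIC = 0.1288 × 1.20 = 0.155 mmol/L

[CO2*] = 0.155 mmol/L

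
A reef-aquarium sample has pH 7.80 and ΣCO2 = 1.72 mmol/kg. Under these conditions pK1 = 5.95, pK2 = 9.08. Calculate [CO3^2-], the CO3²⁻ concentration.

α₂ = 1 / (1 + [H⁺]/K2 + [H⁺]²/(K1K2)) = 1 / (1 + 10^+1.28 + 10^-0.57)
   = 1 / (1 + 19.055 + 0.26915) = 1/20.324 = 0.04920
[CO3²⁻] = α₂ × DIC = 0.04920 × 1.72 = 0.0846 mmol/kg

[CO3²⁻] = 0.0846 mmol/kg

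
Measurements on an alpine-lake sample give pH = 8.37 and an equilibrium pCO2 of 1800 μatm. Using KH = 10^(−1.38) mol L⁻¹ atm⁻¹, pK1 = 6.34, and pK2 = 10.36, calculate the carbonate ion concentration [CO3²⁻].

[CO2*] = KH · pCO2 = 10^(−1.38) × 1800×10^-6 = 7.504×10^-5 mol/L
α₀ = 1/(1 + K1/[H⁺] + K1K2/[H⁺]²) = 1/(1 + 10^+2.03 + 10^+0.04) = 0.009153
DIC = [CO2*]/α₀ = 7.504×10^-5 / 0.009153 = 8.198 mmol/L
[CO3²⁻] = α₂·DIC; α₂ = 0.01004, so [CO3²⁻] = 0.01004 × 8.198 = 0.0823 mmol/L

[CO3²⁻] = 0.0823 mmol/L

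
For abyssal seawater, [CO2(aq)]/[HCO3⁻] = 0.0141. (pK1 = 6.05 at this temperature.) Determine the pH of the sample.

pH = 7.90

From K1 = [H⁺][HCO3⁻]/[CO2(aq)]:  pH = pK1 − log₁₀([CO2(aq)]/[HCO3⁻])
log₁₀(0.0141) = -1.851
pH = 6.05 − (-1.851) = 7.90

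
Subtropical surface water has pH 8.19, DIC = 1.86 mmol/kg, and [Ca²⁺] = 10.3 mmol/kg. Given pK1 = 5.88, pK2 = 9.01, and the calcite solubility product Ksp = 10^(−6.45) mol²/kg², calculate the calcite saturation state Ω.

Ω = 7.07

α₂ = 1 / (1 + [H⁺]/K2 + [H⁺]²/(K1K2)) = 1 / (1 + 10^+0.82 + 10^-1.49)
   = 1 / (1 + 6.6069 + 0.032359) = 1/7.6393 = 0.1309
[CO3²⁻] = α₂ × DIC = 0.1309 × 1.86 = 0.2435 mmol/kg
Ksp = 10^(−6.45) = 3.548×10^-7
Ω = [Ca²⁺][CO3²⁻]/Ksp = (10.3×10^-3)(2.435×10^-4) / 3.548×10^-7 = 7.07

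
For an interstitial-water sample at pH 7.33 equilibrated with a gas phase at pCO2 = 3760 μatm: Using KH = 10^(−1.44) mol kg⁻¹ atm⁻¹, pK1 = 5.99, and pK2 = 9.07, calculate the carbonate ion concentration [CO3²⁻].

[CO2*] = KH · pCO2 = 10^(−1.44) × 3760×10^-6 = 1.365×10^-4 mol/kg
α₀ = 1/(1 + K1/[H⁺] + K1K2/[H⁺]²) = 1/(1 + 10^+1.34 + 10^-0.40) = 0.04296
DIC = [CO2*]/α₀ = 1.365×10^-4 / 0.04296 = 3.178 mmol/kg
[CO3²⁻] = α₂·DIC; α₂ = 0.01710, so [CO3²⁻] = 0.01710 × 3.178 = 0.0543 mmol/kg

[CO3²⁻] = 0.0543 mmol/kg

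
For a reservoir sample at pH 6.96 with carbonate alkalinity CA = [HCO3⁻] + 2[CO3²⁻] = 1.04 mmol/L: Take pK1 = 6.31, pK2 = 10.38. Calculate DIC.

CA = [HCO3⁻] + 2[CO3²⁻] = (α₁ + 2α₂)·DIC
At pH 6.96: [H⁺]/K1 = 10^-0.65 = 0.22387, K2/[H⁺] = 10^-3.42 = 0.00038019
α₁ = 1/(1 + 0.22387 + 0.00038019) = 1/1.2243 = 0.8168; α₂ = α₁·K2/[H⁺] = 0.0003105
α₁ + 2α₂ = 0.8174
DIC = CA / (α₁ + 2α₂) = 1.04 / 0.8174 = 1.27 mmol/L

DIC = 1.27 mmol/L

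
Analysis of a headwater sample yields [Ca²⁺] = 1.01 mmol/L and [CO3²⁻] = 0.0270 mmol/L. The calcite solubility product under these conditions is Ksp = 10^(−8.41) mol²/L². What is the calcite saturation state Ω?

Ω = 7.01

Ksp = 10^(−8.41) = 3.890×10^-9
Ω = [Ca²⁺][CO3²⁻]/Ksp = (1.01×10^-3)(0.0270×10^-3) / 3.890×10^-9 = 7.01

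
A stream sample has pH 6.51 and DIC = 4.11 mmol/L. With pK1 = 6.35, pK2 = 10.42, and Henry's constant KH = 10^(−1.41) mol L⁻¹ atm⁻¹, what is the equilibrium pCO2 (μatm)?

α₀ = 1 / (1 + K1/[H⁺] + K1K2/[H⁺]²) = 1 / (1 + 10^+0.16 + 10^-3.75)
   = 1 / (1 + 1.4454 + 0.00017783) = 1/2.4456 = 0.4089
[CO2*] = α₀ × DIC = 0.4089 × 4.11 = 1.681 mmol/L
pCO2 = [CO2*]/KH = 1.681×10^-3 / 3.890×10^-2 = 4.32×10^4 μatm

pCO2 = 4.32×10^4 μatm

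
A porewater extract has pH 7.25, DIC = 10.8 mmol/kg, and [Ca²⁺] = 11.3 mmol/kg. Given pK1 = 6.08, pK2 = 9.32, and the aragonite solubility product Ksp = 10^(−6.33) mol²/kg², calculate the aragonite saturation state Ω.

α₂ = 1 / (1 + [H⁺]/K2 + [H⁺]²/(K1K2)) = 1 / (1 + 10^+2.07 + 10^+0.90)
   = 1 / (1 + 117.49 + 7.9433) = 1/126.43 = 0.007909
[CO3²⁻] = α₂ × DIC = 0.007909 × 10.8 = 0.08542 mmol/kg
Ksp = 10^(−6.33) = 4.677×10^-7
Ω = [Ca²⁺][CO3²⁻]/Ksp = (11.3×10^-3)(8.542×10^-5) / 4.677×10^-7 = 2.06

Ω = 2.06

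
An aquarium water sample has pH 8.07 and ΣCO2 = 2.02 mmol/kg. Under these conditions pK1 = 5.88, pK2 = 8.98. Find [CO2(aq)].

[CO2*] = 11.5 μmol/kg

α₀ = 1 / (1 + K1/[H⁺] + K1K2/[H⁺]²) = 1 / (1 + 10^+2.19 + 10^+1.28)
   = 1 / (1 + 154.88 + 19.055) = 1/174.94 = 0.005716
[CO2*] = α₀ × DIC = 0.005716 × 2.02 = 0.0115 mmol/kg = 11.5 μmol/kg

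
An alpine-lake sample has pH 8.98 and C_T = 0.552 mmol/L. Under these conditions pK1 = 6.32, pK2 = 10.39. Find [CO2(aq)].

α₀ = 1 / (1 + K1/[H⁺] + K1K2/[H⁺]²) = 1 / (1 + 10^+2.66 + 10^+1.25)
   = 1 / (1 + 457.09 + 17.783) = 1/475.87 = 0.002101
[CO2*] = α₀ × DIC = 0.002101 × 0.552 = 0.00116 mmol/L = 1.16 μmol/L

[CO2*] = 1.16 μmol/L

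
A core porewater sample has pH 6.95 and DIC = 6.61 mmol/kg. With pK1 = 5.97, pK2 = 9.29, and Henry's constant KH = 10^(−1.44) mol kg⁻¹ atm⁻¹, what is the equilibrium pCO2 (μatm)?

α₀ = 1 / (1 + K1/[H⁺] + K1K2/[H⁺]²) = 1 / (1 + 10^+0.98 + 10^-1.36)
   = 1 / (1 + 9.5499 + 0.043652) = 1/10.594 = 0.09440
[CO2*] = α₀ × DIC = 0.09440 × 6.61 = 0.6240 mmol/kg
pCO2 = [CO2*]/KH = 6.240×10^-4 / 3.631×10^-2 = 1.72×10^4 μatm

pCO2 = 1.72×10^4 μatm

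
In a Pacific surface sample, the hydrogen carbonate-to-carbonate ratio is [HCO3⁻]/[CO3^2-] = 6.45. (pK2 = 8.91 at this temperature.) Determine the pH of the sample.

From K2 = [H⁺][CO3^2-]/[HCO3⁻]:  pH = pK2 − log₁₀([HCO3⁻]/[CO3^2-])
log₁₀(6.45) = +0.810
pH = 8.91 − (+0.810) = 8.10

pH = 8.10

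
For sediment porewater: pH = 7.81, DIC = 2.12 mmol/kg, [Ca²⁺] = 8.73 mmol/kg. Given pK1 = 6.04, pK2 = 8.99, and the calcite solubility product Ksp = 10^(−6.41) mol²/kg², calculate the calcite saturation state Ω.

α₂ = 1 / (1 + [H⁺]/K2 + [H⁺]²/(K1K2)) = 1 / (1 + 10^+1.18 + 10^-0.59)
   = 1 / (1 + 15.136 + 0.25704) = 1/16.393 = 0.06100
[CO3²⁻] = α₂ × DIC = 0.06100 × 2.12 = 0.1293 mmol/kg
Ksp = 10^(−6.41) = 3.890×10^-7
Ω = [Ca²⁺][CO3²⁻]/Ksp = (8.73×10^-3)(1.293×10^-4) / 3.890×10^-7 = 2.90

Ω = 2.90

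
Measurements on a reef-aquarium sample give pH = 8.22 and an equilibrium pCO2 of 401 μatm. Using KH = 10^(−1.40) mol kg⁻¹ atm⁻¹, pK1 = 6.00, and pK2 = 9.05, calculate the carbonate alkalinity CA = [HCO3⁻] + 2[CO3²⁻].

[CO2*] = KH · pCO2 = 10^(−1.40) × 401×10^-6 = 1.596×10^-5 mol/kg
α₀ = 1/(1 + K1/[H⁺] + K1K2/[H⁺]²) = 1/(1 + 10^+2.22 + 10^+1.39) = 0.005222
DIC = [CO2*]/α₀ = 1.596×10^-5 / 0.005222 = 3.057 mmol/kg
CA = (α₁ + 2α₂)·DIC = (0.8666 + 2×0.1282) × 3.057 = 3.43 mmol/kg

CA = 3.43 mmol/kg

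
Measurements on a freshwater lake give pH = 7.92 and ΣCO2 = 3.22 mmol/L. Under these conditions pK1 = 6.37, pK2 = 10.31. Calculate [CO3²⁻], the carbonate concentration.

[CO3²⁻] = 12.7 μmol/L

α₂ = 1 / (1 + [H⁺]/K2 + [H⁺]²/(K1K2)) = 1 / (1 + 10^+2.39 + 10^+0.84)
   = 1 / (1 + 245.47 + 6.9183) = 1/253.39 = 0.003946
[CO3²⁻] = α₂ × DIC = 0.003946 × 3.22 = 0.0127 mmol/L = 12.7 μmol/L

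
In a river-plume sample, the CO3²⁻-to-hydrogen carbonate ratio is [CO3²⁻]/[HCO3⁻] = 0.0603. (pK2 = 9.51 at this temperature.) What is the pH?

pH = 8.29

From K2 = [H⁺][CO3²⁻]/[HCO3⁻]:  pH = pK2 + log₁₀([CO3²⁻]/[HCO3⁻])
log₁₀(0.0603) = -1.220
pH = 9.51 + (-1.220) = 8.29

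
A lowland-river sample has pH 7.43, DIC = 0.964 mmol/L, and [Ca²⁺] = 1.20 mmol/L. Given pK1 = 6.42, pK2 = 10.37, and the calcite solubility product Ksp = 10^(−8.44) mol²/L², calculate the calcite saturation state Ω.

α₂ = 1 / (1 + [H⁺]/K2 + [H⁺]²/(K1K2)) = 1 / (1 + 10^+2.94 + 10^+1.93)
   = 1 / (1 + 870.96 + 85.114) = 1/957.08 = 0.001045
[CO3²⁻] = α₂ × DIC = 0.001045 × 0.964 = 0.001007 mmol/L = 1.007 μmol/L
Ksp = 10^(−8.44) = 3.631×10^-9
Ω = [Ca²⁺][CO3²⁻]/Ksp = (1.20×10^-3)(1.007×10^-6) / 3.631×10^-9 = 0.333

Ω = 0.333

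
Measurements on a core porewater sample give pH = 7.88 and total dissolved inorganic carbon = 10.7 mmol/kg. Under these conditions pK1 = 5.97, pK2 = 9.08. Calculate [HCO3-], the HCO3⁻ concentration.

[HCO3⁻] = 9.95 mmol/kg

α₁ = 1 / (1 + [H⁺]/K1 + K2/[H⁺]) = 1 / (1 + 10^-1.91 + 10^-1.20)
   = 1 / (1 + 0.012303 + 0.063096) = 1/1.0754 = 0.9299
[HCO3⁻] = α₁ × DIC = 0.9299 × 10.7 = 9.95 mmol/kg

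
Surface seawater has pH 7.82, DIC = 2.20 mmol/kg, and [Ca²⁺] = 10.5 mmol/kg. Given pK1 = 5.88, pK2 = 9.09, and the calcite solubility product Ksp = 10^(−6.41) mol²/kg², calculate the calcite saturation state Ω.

Ω = 2.99

α₂ = 1 / (1 + [H⁺]/K2 + [H⁺]²/(K1K2)) = 1 / (1 + 10^+1.27 + 10^-0.67)
   = 1 / (1 + 18.621 + 0.21380) = 1/19.835 = 0.05042
[CO3²⁻] = α₂ × DIC = 0.05042 × 2.20 = 0.1109 mmol/kg
Ksp = 10^(−6.41) = 3.890×10^-7
Ω = [Ca²⁺][CO3²⁻]/Ksp = (10.5×10^-3)(1.109×10^-4) / 3.890×10^-7 = 2.99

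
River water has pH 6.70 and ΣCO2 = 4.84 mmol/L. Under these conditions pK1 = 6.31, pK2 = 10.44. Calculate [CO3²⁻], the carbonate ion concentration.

α₂ = 1 / (1 + [H⁺]/K2 + [H⁺]²/(K1K2)) = 1 / (1 + 10^+3.74 + 10^+3.35)
   = 1 / (1 + 5495.4 + 2238.7) = 1/7735.1 = 0.0001293
[CO3²⁻] = α₂ × DIC = 0.0001293 × 4.84 = 0.000626 mmol/L = 0.626 μmol/L

[CO3²⁻] = 0.626 μmol/L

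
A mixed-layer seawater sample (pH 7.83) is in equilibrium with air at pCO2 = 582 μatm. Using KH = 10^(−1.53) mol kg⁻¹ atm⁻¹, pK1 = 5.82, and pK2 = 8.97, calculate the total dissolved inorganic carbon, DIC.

DIC = 1.90 mmol/kg

[CO2*] = KH · pCO2 = 10^(−1.53) × 582×10^-6 = 1.718×10^-5 mol/kg
α₀ = 1/(1 + K1/[H⁺] + K1K2/[H⁺]²) = 1/(1 + 10^+2.01 + 10^+0.87) = 0.009030
DIC = [CO2*]/α₀ = 1.718×10^-5 / 0.009030 = 1.90 mmol/kg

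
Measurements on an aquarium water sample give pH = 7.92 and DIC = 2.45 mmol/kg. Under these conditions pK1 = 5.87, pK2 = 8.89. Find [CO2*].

[CO2*] = 19.6 μmol/kg

α₀ = 1 / (1 + K1/[H⁺] + K1K2/[H⁺]²) = 1 / (1 + 10^+2.05 + 10^+1.08)
   = 1 / (1 + 112.20 + 12.023) = 1/125.22 = 0.007986
[CO2*] = α₀ × DIC = 0.007986 × 2.45 = 0.0196 mmol/kg = 19.6 μmol/kg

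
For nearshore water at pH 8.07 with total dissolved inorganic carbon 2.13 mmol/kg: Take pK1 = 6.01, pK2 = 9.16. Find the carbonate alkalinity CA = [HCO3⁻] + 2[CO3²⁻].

CA = [HCO3⁻] + 2[CO3²⁻] = (α₁ + 2α₂)·DIC
At pH 8.07: [H⁺]/K1 = 10^-2.06 = 0.0087096, K2/[H⁺] = 10^-1.09 = 0.081283
α₁ = 1/(1 + 0.0087096 + 0.081283) = 1/1.0900 = 0.9174; α₂ = α₁·K2/[H⁺] = 0.07457
α₁ + 2α₂ = 1.0666
CA = 1.0666 × 2.13 = 2.27 mmol/kg

CA = 2.27 mmol/kg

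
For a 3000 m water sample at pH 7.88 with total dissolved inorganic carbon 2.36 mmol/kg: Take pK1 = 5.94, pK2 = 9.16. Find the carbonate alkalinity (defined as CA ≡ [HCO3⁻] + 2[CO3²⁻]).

CA = 2.45 mmol/kg

CA = [HCO3⁻] + 2[CO3²⁻] = (α₁ + 2α₂)·DIC
At pH 7.88: [H⁺]/K1 = 10^-1.94 = 0.011482, K2/[H⁺] = 10^-1.28 = 0.052481
α₁ = 1/(1 + 0.011482 + 0.052481) = 1/1.0640 = 0.9399; α₂ = α₁·K2/[H⁺] = 0.04933
α₁ + 2α₂ = 1.0385
CA = 1.0385 × 2.36 = 2.45 mmol/kg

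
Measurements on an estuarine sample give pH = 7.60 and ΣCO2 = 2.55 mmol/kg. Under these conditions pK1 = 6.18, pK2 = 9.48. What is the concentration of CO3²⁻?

[CO3²⁻] = 0.0320 mmol/kg

α₂ = 1 / (1 + [H⁺]/K2 + [H⁺]²/(K1K2)) = 1 / (1 + 10^+1.88 + 10^+0.46)
   = 1 / (1 + 75.858 + 2.8840) = 1/79.742 = 0.01254
[CO3²⁻] = α₂ × DIC = 0.01254 × 2.55 = 0.0320 mmol/kg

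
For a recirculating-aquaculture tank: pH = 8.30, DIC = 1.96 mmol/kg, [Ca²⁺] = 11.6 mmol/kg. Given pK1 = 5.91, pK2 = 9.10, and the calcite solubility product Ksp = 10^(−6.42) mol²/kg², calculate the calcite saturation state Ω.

α₂ = 1 / (1 + [H⁺]/K2 + [H⁺]²/(K1K2)) = 1 / (1 + 10^+0.80 + 10^-1.59)
   = 1 / (1 + 6.3096 + 0.025704) = 1/7.3353 = 0.1363
[CO3²⁻] = α₂ × DIC = 0.1363 × 1.96 = 0.2672 mmol/kg
Ksp = 10^(−6.42) = 3.802×10^-7
Ω = [Ca²⁺][CO3²⁻]/Ksp = (11.6×10^-3)(2.672×10^-4) / 3.802×10^-7 = 8.15

Ω = 8.15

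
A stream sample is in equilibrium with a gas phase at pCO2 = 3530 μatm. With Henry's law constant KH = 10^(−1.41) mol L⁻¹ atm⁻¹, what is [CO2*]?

[CO2*] = 137 μmol/L

KH = 10^(−1.41) = 3.890×10^-2 mol L⁻¹ atm⁻¹
[CO2*] = KH · pCO2 = 3.890×10^-2 × 3530×10^-6 atm = 1.37×10^-4 mol/L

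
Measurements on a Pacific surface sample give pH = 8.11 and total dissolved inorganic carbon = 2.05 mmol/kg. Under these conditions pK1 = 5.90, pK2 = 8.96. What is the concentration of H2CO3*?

α₀ = 1 / (1 + K1/[H⁺] + K1K2/[H⁺]²) = 1 / (1 + 10^+2.21 + 10^+1.36)
   = 1 / (1 + 162.18 + 22.909) = 1/186.09 = 0.005374
[CO2*] = α₀ × DIC = 0.005374 × 2.05 = 0.0110 mmol/kg = 11.0 μmol/kg

[CO2*] = 11.0 μmol/kg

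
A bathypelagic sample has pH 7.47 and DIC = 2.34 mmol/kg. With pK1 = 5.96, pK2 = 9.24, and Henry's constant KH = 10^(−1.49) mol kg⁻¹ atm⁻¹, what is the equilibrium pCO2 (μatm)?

pCO2 = 2130 μatm

α₀ = 1 / (1 + K1/[H⁺] + K1K2/[H⁺]²) = 1 / (1 + 10^+1.51 + 10^-0.26)
   = 1 / (1 + 32.359 + 0.54954) = 1/33.909 = 0.02949
[CO2*] = α₀ × DIC = 0.02949 × 2.34 = 0.06901 mmol/kg
pCO2 = [CO2*]/KH = 6.901×10^-5 / 3.236×10^-2 = 2130 μatm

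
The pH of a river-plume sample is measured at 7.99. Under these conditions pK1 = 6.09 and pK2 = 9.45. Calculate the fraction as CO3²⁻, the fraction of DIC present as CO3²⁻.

α₂ = 1 / (1 + [H⁺]/K2 + [H⁺]²/(K1K2)) = 1 / (1 + 10^+1.46 + 10^-0.44)
   = 1 / (1 + 28.840 + 0.36308) = 1/30.203 = 0.03311

α₂ = 0.0331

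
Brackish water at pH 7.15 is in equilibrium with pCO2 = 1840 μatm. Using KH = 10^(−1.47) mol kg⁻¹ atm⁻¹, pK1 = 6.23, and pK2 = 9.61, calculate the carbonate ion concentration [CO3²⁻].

[CO2*] = KH · pCO2 = 10^(−1.47) × 1840×10^-6 = 6.235×10^-5 mol/kg
α₀ = 1/(1 + K1/[H⁺] + K1K2/[H⁺]²) = 1/(1 + 10^+0.92 + 10^-1.54) = 0.1070
DIC = [CO2*]/α₀ = 6.235×10^-5 / 0.1070 = 0.5827 mmol/kg
[CO3²⁻] = α₂·DIC; α₂ = 0.003086, so [CO3²⁻] = 0.003086 × 0.5827 = 0.00180 mmol/kg = 1.80 μmol/kg

[CO3²⁻] = 1.80 μmol/kg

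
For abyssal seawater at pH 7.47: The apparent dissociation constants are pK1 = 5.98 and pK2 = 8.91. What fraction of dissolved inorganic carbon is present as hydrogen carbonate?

α₁ = 0.936

α₁ = 1 / (1 + [H⁺]/K1 + K2/[H⁺]) = 1 / (1 + 10^-1.49 + 10^-1.44)
   = 1 / (1 + 0.032359 + 0.036308) = 1/1.0687 = 0.9357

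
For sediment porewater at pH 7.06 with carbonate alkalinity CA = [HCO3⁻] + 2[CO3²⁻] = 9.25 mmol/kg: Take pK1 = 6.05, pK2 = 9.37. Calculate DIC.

DIC = 10.1 mmol/kg

CA = [HCO3⁻] + 2[CO3²⁻] = (α₁ + 2α₂)·DIC
At pH 7.06: [H⁺]/K1 = 10^-1.01 = 0.097724, K2/[H⁺] = 10^-2.31 = 0.0048978
α₁ = 1/(1 + 0.097724 + 0.0048978) = 1/1.1026 = 0.9069; α₂ = α₁·K2/[H⁺] = 0.004442
α₁ + 2α₂ = 0.9158
DIC = CA / (α₁ + 2α₂) = 9.25 / 0.9158 = 10.1 mmol/kg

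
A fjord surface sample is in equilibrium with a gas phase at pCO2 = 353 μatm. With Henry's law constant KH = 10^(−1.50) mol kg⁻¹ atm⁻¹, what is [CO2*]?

[CO2*] = 11.2 μmol/kg

KH = 10^(−1.50) = 3.162×10^-2 mol kg⁻¹ atm⁻¹
[CO2*] = KH · pCO2 = 3.162×10^-2 × 353×10^-6 atm = 1.12×10^-5 mol/kg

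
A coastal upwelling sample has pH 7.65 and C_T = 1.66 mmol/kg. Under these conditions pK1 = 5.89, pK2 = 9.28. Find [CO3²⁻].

[CO3²⁻] = 0.0374 mmol/kg

α₂ = 1 / (1 + [H⁺]/K2 + [H⁺]²/(K1K2)) = 1 / (1 + 10^+1.63 + 10^-0.13)
   = 1 / (1 + 42.658 + 0.74131) = 1/44.399 = 0.02252
[CO3²⁻] = α₂ × DIC = 0.02252 × 1.66 = 0.0374 mmol/kg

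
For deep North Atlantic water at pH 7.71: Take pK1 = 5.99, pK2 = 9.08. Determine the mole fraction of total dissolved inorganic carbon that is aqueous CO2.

α₀ = 0.0179

α₀ = 1 / (1 + K1/[H⁺] + K1K2/[H⁺]²) = 1 / (1 + 10^+1.72 + 10^+0.35)
   = 1 / (1 + 52.481 + 2.2387) = 1/55.719 = 0.01795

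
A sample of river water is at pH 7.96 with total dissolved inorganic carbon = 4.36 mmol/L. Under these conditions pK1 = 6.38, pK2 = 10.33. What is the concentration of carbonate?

α₂ = 1 / (1 + [H⁺]/K2 + [H⁺]²/(K1K2)) = 1 / (1 + 10^+2.37 + 10^+0.79)
   = 1 / (1 + 234.42 + 6.1660) = 1/241.59 = 0.004139
[CO3²⁻] = α₂ × DIC = 0.004139 × 4.36 = 0.0180 mmol/L = 18.0 μmol/L

[CO3²⁻] = 18.0 μmol/L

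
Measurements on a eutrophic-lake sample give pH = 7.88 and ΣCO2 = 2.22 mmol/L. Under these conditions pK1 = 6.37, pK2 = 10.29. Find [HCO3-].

[HCO3⁻] = 2.15 mmol/L

α₁ = 1 / (1 + [H⁺]/K1 + K2/[H⁺]) = 1 / (1 + 10^-1.51 + 10^-2.41)
   = 1 / (1 + 0.030903 + 0.0038905) = 1/1.0348 = 0.9664
[HCO3⁻] = α₁ × DIC = 0.9664 × 2.22 = 2.15 mmol/L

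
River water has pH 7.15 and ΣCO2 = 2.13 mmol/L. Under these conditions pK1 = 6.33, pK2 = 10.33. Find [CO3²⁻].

α₂ = 1 / (1 + [H⁺]/K2 + [H⁺]²/(K1K2)) = 1 / (1 + 10^+3.18 + 10^+2.36)
   = 1 / (1 + 1513.6 + 229.09) = 1/1743.6 = 0.0005735
[CO3²⁻] = α₂ × DIC = 0.0005735 × 2.13 = 0.00122 mmol/L = 1.22 μmol/L

[CO3²⁻] = 1.22 μmol/L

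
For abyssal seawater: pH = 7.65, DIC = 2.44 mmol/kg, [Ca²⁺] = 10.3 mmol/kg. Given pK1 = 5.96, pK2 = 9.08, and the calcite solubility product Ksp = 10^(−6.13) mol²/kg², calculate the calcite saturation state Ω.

α₂ = 1 / (1 + [H⁺]/K2 + [H⁺]²/(K1K2)) = 1 / (1 + 10^+1.43 + 10^-0.26)
   = 1 / (1 + 26.915 + 0.54954) = 1/28.465 = 0.03513
[CO3²⁻] = α₂ × DIC = 0.03513 × 2.44 = 0.08572 mmol/kg
Ksp = 10^(−6.13) = 7.413×10^-7
Ω = [Ca²⁺][CO3²⁻]/Ksp = (10.3×10^-3)(8.572×10^-5) / 7.413×10^-7 = 1.19

Ω = 1.19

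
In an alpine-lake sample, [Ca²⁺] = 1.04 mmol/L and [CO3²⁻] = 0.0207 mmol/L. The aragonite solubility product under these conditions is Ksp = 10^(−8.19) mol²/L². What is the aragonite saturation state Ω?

Ksp = 10^(−8.19) = 6.457×10^-9
Ω = [Ca²⁺][CO3²⁻]/Ksp = (1.04×10^-3)(0.0207×10^-3) / 6.457×10^-9 = 3.33

Ω = 3.33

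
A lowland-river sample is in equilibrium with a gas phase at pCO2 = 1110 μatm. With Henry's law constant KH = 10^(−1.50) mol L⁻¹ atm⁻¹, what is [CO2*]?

[CO2*] = 35.1 μmol/L

KH = 10^(−1.50) = 3.162×10^-2 mol L⁻¹ atm⁻¹
[CO2*] = KH · pCO2 = 3.162×10^-2 × 1110×10^-6 atm = 3.51×10^-5 mol/L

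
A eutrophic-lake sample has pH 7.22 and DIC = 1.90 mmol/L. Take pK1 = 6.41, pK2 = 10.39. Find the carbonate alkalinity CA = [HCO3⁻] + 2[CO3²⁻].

CA = 1.65 mmol/L

CA = [HCO3⁻] + 2[CO3²⁻] = (α₁ + 2α₂)·DIC
At pH 7.22: [H⁺]/K1 = 10^-0.81 = 0.15488, K2/[H⁺] = 10^-3.17 = 0.00067608
α₁ = 1/(1 + 0.15488 + 0.00067608) = 1/1.1556 = 0.8654; α₂ = α₁·K2/[H⁺] = 0.0005851
α₁ + 2α₂ = 0.8666
CA = 0.8666 × 1.90 = 1.65 mmol/L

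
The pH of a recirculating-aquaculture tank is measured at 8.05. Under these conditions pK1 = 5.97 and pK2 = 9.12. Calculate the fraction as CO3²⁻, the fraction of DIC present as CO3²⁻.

α₂ = 0.0778

α₂ = 1 / (1 + [H⁺]/K2 + [H⁺]²/(K1K2)) = 1 / (1 + 10^+1.07 + 10^-1.01)
   = 1 / (1 + 11.749 + 0.097724) = 1/12.847 = 0.07784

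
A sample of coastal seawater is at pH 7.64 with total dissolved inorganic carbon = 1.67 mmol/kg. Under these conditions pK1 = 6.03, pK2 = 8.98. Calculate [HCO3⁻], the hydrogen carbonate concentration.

α₁ = 1 / (1 + [H⁺]/K1 + K2/[H⁺]) = 1 / (1 + 10^-1.61 + 10^-1.34)
   = 1 / (1 + 0.024547 + 0.045709) = 1/1.0703 = 0.9344
[HCO3⁻] = α₁ × DIC = 0.9344 × 1.67 = 1.56 mmol/kg

[HCO3⁻] = 1.56 mmol/kg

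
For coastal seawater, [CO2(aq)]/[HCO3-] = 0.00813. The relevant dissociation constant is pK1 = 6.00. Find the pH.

From K1 = [H⁺][HCO3-]/[CO2(aq)]:  pH = pK1 − log₁₀([CO2(aq)]/[HCO3-])
log₁₀(0.00813) = -2.090
pH = 6.00 − (-2.090) = 8.09

pH = 8.09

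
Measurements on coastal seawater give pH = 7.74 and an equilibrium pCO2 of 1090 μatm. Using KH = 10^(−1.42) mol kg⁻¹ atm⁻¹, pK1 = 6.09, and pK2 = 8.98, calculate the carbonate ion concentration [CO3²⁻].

[CO3²⁻] = 0.107 mmol/kg

[CO2*] = KH · pCO2 = 10^(−1.42) × 1090×10^-6 = 4.144×10^-5 mol/kg
α₀ = 1/(1 + K1/[H⁺] + K1K2/[H⁺]²) = 1/(1 + 10^+1.65 + 10^+0.41) = 0.02073
DIC = [CO2*]/α₀ = 4.144×10^-5 / 0.02073 = 1.999 mmol/kg
[CO3²⁻] = α₂·DIC; α₂ = 0.05328, so [CO3²⁻] = 0.05328 × 1.999 = 0.107 mmol/kg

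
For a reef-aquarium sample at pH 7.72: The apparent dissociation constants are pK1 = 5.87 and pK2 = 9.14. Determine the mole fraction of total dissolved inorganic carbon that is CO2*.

α₀ = 0.0134

α₀ = 1 / (1 + K1/[H⁺] + K1K2/[H⁺]²) = 1 / (1 + 10^+1.85 + 10^+0.43)
   = 1 / (1 + 70.795 + 2.6915) = 1/74.486 = 0.01343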